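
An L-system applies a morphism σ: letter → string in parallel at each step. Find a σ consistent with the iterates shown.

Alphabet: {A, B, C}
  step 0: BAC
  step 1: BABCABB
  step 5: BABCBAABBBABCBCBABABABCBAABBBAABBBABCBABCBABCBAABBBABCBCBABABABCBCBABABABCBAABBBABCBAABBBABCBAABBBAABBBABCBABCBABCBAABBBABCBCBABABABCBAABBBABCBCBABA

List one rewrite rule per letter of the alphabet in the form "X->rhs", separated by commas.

  step 0 ⇒ step 1: BAC ⇒ BA·BC·ABB
    A ↦ BC
    B ↦ BA
    C ↦ ABB

A->BC, B->BA, C->ABB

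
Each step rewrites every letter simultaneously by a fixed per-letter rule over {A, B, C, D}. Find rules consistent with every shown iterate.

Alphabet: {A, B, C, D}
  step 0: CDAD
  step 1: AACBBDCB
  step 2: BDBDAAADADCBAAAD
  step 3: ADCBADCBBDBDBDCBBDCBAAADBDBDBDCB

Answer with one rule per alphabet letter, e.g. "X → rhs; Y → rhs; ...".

A->BD, B->AD, C->AA, D->CB

  step 2 ⇒ step 3: BDBDAAADADCBAAAD ⇒ AD·CB·AD·CB·BD·BD·BD·CB·BD·CB·AA·AD·BD·BD·BD·CB
    A ↦ BD
    B ↦ AD
    C ↦ AA
    D ↦ CB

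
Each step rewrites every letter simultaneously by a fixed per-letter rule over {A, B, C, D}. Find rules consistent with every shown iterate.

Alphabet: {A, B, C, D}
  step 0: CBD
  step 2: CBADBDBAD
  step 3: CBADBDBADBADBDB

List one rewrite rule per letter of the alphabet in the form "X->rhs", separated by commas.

  step 2 ⇒ step 3: CBADBDBAD ⇒ CB·AD·BD·B·AD·B·AD·BD·B
    A ↦ BD
    B ↦ AD
    C ↦ CB
    D ↦ B

A->BD, B->AD, C->CB, D->B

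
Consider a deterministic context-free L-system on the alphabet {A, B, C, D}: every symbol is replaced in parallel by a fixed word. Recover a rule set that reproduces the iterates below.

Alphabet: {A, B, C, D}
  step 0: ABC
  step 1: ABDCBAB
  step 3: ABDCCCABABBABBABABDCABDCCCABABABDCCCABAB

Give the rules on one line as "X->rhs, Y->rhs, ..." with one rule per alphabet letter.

A->AB, B->DC, C->BAB, D->CCA

  step 0 ⇒ step 1: ABC ⇒ AB·DC·BAB
    A ↦ AB
    B ↦ DC
    C ↦ BAB
    D ↦ CCA  (constrained at step 1)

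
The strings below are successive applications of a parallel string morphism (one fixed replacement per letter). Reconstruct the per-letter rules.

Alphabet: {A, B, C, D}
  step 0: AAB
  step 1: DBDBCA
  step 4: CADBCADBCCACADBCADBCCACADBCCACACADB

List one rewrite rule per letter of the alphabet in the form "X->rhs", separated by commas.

  step 0 ⇒ step 1: AAB ⇒ DB·DB·CA
    A ↦ DB
    B ↦ CA
    C ↦ CA  (constrained at step 1)
    D ↦ C  (constrained at step 1)

A->DB, B->CA, C->CA, D->C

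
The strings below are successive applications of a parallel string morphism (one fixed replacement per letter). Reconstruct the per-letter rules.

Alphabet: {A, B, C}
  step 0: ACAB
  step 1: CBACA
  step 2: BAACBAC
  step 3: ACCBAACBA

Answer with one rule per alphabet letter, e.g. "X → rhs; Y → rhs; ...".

  step 2 ⇒ step 3: BAACBAC ⇒ A·C·C·BA·A·C·BA
    A ↦ C
    B ↦ A
    C ↦ BA

A->C, B->A, C->BA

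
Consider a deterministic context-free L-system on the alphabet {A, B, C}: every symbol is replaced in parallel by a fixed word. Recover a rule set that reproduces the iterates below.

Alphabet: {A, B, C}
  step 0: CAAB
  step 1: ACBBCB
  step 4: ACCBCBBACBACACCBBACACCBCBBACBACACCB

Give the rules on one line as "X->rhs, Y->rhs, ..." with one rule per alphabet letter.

  step 0 ⇒ step 1: CAAB ⇒ AC·B·B·CB
    A ↦ B
    B ↦ CB
    C ↦ AC

A->B, B->CB, C->AC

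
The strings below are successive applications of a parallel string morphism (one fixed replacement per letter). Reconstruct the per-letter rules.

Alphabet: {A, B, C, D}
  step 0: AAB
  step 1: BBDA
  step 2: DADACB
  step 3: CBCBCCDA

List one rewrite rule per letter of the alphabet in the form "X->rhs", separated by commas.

A->B, B->DA, C->CC, D->C

  step 2 ⇒ step 3: DADACB ⇒ C·B·C·B·CC·DA
    A ↦ B
    B ↦ DA
    C ↦ CC
    D ↦ C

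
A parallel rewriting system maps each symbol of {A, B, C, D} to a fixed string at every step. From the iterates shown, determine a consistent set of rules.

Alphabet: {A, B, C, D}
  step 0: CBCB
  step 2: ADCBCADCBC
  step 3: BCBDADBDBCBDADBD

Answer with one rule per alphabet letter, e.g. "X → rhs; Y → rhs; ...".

  step 2 ⇒ step 3: ADCBCADCBC ⇒ B·C·BD·AD·BD·B·C·BD·AD·BD
    A ↦ B
    B ↦ AD
    C ↦ BD
    D ↦ C

A->B, B->AD, C->BD, D->C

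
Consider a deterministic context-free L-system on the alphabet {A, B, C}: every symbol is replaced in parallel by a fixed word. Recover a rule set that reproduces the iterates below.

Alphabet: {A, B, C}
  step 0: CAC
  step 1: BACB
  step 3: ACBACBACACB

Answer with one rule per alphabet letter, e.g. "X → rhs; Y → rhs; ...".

  step 0 ⇒ step 1: CAC ⇒ B·AC·B
    A ↦ AC
    C ↦ B
    B ↦ AC  (constrained at step 1)

A->AC, B->AC, C->B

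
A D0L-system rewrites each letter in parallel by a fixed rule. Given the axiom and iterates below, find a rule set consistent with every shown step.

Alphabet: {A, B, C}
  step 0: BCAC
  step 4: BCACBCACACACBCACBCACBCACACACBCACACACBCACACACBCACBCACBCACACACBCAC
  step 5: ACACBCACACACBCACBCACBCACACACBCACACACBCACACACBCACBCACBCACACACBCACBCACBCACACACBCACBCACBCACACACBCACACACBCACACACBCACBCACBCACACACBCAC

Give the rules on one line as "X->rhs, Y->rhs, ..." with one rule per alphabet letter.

  step 4 ⇒ step 5: BCACBCACACACBCACBCACBCACACACBCACACACBCACACACBCACBCACBCACACACBCAC ⇒ A·CAC·B·CAC·A·CAC·B·CAC·B·CAC·B·CAC·A·CAC·B·CAC·A·CAC·B·CAC·A·CAC·B·CAC·B·CAC·B·CAC·A·CAC·B·CAC·B·CAC·B·CAC·A·CAC·B·CAC·B·CAC·B·CAC·A·CAC·B·CAC·A·CAC·B·CAC·A·CAC·B·CAC·B·CAC·B·CAC·A·CAC·B·CAC
    A ↦ B
    B ↦ A
    C ↦ CAC

A->B, B->A, C->CAC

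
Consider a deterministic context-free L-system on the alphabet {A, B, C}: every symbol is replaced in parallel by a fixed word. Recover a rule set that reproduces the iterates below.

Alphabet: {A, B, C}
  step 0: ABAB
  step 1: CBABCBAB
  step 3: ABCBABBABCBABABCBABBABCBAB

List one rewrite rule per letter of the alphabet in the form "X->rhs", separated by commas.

  step 0 ⇒ step 1: ABAB ⇒ CB·AB·CB·AB
    A ↦ CB
    B ↦ AB
    C ↦ B  (constrained at step 1)

A->CB, B->AB, C->B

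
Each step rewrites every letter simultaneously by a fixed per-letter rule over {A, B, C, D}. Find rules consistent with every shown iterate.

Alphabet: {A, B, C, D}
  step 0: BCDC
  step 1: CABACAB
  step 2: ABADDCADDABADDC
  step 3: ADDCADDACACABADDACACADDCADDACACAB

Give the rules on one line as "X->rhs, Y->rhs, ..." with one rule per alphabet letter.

A->ADD, B->C, C->AB, D->AC

  step 2 ⇒ step 3: ABADDCADDABADDC ⇒ ADD·C·ADD·AC·AC·AB·ADD·AC·AC·ADD·C·ADD·AC·AC·AB
    A ↦ ADD
    B ↦ C
    C ↦ AB
    D ↦ AC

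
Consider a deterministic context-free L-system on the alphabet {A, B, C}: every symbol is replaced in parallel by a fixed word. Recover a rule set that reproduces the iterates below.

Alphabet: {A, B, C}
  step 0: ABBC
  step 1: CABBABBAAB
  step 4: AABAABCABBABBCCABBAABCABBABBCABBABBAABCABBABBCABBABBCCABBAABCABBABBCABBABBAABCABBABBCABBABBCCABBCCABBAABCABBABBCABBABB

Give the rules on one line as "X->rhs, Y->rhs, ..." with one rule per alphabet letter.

A->C, B->ABB, C->AAB

  step 0 ⇒ step 1: ABBC ⇒ C·ABB·ABB·AAB
    A ↦ C
    B ↦ ABB
    C ↦ AAB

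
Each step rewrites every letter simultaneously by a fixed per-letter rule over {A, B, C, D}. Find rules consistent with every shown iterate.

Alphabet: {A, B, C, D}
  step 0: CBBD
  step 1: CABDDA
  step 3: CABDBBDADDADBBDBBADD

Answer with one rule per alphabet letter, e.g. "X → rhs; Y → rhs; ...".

A->DBB, B->D, C->CAB, D->A

  step 0 ⇒ step 1: CBBD ⇒ CAB·D·D·A
    B ↦ D
    C ↦ CAB
    D ↦ A
    A ↦ DBB  (constrained at step 1)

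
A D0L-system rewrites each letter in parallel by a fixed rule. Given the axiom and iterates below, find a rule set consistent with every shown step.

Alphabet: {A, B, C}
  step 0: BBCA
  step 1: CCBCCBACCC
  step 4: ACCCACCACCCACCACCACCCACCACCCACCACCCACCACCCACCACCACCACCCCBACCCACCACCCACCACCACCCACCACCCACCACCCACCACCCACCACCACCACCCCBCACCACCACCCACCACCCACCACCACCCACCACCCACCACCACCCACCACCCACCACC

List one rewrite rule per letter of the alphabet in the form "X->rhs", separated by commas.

  step 0 ⇒ step 1: BBCA ⇒ CCB·CCB·ACC·C
    A ↦ C
    B ↦ CCB
    C ↦ ACC

A->C, B->CCB, C->ACC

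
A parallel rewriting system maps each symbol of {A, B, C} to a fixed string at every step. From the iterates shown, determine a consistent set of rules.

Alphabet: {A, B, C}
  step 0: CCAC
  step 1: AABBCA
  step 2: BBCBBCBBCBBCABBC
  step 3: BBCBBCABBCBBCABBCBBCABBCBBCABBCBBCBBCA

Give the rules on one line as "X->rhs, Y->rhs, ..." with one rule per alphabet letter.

  step 2 ⇒ step 3: BBCBBCBBCBBCABBC ⇒ BBC·BBC·A·BBC·BBC·A·BBC·BBC·A·BBC·BBC·A·BBC·BBC·BBC·A
    A ↦ BBC
    B ↦ BBC
    C ↦ A

A->BBC, B->BBC, C->A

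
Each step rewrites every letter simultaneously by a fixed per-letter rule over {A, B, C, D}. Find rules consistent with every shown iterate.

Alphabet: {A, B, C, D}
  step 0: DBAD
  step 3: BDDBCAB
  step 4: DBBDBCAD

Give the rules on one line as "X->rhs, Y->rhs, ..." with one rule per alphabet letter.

A->CA, B->D, C->B, D->B

  step 3 ⇒ step 4: BDDBCAB ⇒ D·B·B·D·B·CA·D
    A ↦ CA
    B ↦ D
    C ↦ B
    D ↦ B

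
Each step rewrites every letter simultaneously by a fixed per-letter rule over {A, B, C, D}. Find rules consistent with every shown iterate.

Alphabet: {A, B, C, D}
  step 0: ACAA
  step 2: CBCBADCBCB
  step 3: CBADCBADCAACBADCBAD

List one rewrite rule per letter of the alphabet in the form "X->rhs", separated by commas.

  step 2 ⇒ step 3: CBCBADCBCB ⇒ CB·AD·CB·AD·C·AA·CB·AD·CB·AD
    A ↦ C
    B ↦ AD
    C ↦ CB
    D ↦ AA

A->C, B->AD, C->CB, D->AA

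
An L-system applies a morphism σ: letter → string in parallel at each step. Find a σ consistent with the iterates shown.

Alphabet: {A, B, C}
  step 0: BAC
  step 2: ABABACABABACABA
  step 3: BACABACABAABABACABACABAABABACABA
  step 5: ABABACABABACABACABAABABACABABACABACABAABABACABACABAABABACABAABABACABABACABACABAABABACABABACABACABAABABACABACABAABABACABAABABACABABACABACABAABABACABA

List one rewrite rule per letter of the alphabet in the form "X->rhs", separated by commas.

  step 2 ⇒ step 3: ABABACABABACABA ⇒ BA·CA·BA·CA·BA·ABA·BA·CA·BA·CA·BA·ABA·BA·CA·BA
    A ↦ BA
    B ↦ CA
    C ↦ ABA

A->BA, B->CA, C->ABA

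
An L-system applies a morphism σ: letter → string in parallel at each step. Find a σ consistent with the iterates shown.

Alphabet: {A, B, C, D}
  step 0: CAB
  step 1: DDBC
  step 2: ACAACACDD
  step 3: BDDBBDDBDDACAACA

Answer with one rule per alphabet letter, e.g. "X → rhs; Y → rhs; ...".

  step 2 ⇒ step 3: ACAACACDD ⇒ B·DD·B·B·DD·B·DD·ACA·ACA
    A ↦ B
    C ↦ DD
    D ↦ ACA
  step 0 ⇒ step 1: CAB ⇒ DD·B·C
    B ↦ C

A->B, B->C, C->DD, D->ACA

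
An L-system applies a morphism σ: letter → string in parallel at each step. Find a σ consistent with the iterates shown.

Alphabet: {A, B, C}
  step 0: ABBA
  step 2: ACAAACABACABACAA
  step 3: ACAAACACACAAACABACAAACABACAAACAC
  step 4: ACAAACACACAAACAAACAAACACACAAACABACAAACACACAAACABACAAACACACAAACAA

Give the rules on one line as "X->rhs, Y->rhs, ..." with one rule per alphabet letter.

A->AC, B->AB, C->AA

  step 3 ⇒ step 4: ACAAACACACAAACABACAAACABACAAACAC ⇒ AC·AA·AC·AC·AC·AA·AC·AA·AC·AA·AC·AC·AC·AA·AC·AB·AC·AA·AC·AC·AC·AA·AC·AB·AC·AA·AC·AC·AC·AA·AC·AA
    A ↦ AC
    B ↦ AB
    C ↦ AA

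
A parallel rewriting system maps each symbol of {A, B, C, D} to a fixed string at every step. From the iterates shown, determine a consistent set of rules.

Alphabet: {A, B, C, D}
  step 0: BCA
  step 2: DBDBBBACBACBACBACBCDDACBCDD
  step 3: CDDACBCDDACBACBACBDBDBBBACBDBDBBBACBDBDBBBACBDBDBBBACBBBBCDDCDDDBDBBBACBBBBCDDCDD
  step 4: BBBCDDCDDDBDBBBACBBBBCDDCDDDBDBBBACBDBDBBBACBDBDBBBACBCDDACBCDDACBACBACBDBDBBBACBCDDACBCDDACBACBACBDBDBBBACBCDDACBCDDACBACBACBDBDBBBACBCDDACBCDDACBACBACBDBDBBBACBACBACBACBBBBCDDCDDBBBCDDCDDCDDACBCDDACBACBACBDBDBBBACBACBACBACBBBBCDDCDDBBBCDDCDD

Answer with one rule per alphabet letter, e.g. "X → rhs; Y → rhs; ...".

A->DBD, B->ACB, C->BBB, D->CDD

  step 3 ⇒ step 4: CDDACBCDDACBACBACBDBDBBBACBDBDBBBACBDBDBBBACBDBDBBBACBBBBCDDCDDDBDBBBACBBBBCDDCDD ⇒ BBB·CDD·CDD·DBD·BBB·ACB·BBB·CDD·CDD·DBD·BBB·ACB·DBD·BBB·ACB·DBD·BBB·ACB·CDD·ACB·CDD·ACB·ACB·ACB·DBD·BBB·ACB·CDD·ACB·CDD·ACB·ACB·ACB·DBD·BBB·ACB·CDD·ACB·CDD·ACB·ACB·ACB·DBD·BBB·ACB·CDD·ACB·CDD·ACB·ACB·ACB·DBD·BBB·ACB·ACB·ACB·ACB·BBB·CDD·CDD·BBB·CDD·CDD·CDD·ACB·CDD·ACB·ACB·ACB·DBD·BBB·ACB·ACB·ACB·ACB·BBB·CDD·CDD·BBB·CDD·CDD
    A ↦ DBD
    B ↦ ACB
    C ↦ BBB
    D ↦ CDD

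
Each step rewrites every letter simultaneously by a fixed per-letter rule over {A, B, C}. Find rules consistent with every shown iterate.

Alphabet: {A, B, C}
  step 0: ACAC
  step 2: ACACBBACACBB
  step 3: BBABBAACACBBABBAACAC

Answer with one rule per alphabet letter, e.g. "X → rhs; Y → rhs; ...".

A->BB, B->AC, C->A

  step 2 ⇒ step 3: ACACBBACACBB ⇒ BB·A·BB·A·AC·AC·BB·A·BB·A·AC·AC
    A ↦ BB
    B ↦ AC
    C ↦ A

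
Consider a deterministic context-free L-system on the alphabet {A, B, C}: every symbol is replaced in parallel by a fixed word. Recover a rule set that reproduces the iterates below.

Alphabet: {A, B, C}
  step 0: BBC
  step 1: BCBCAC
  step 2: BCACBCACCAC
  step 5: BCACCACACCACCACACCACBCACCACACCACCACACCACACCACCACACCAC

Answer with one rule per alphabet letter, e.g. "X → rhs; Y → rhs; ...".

A->C, B->BC, C->AC

  step 1 ⇒ step 2: BCBCAC ⇒ BC·AC·BC·AC·C·AC
    A ↦ C
    B ↦ BC
    C ↦ AC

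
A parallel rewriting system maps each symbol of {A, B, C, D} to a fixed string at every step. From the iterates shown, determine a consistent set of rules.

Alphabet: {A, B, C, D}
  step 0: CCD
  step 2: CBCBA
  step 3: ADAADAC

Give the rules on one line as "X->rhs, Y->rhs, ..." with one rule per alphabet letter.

  step 2 ⇒ step 3: CBCBA ⇒ AD·A·AD·A·C
    A ↦ C
    B ↦ A
    C ↦ AD
    D ↦ B  (constrained at step 0)

A->C, B->A, C->AD, D->B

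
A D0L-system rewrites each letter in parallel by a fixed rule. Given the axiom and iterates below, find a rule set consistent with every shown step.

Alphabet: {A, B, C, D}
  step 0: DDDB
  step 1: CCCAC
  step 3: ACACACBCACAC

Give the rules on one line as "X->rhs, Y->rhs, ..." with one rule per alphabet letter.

A->CDB, B->AC, C->B, D->C

  step 0 ⇒ step 1: DDDB ⇒ C·C·C·AC
    B ↦ AC
    D ↦ C
    A ↦ CDB  (constrained at step 1)
    C ↦ B  (constrained at step 1)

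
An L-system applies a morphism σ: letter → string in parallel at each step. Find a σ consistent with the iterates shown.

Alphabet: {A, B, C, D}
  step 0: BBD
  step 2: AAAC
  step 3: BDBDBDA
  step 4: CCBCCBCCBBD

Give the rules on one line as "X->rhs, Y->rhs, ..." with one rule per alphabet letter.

A->BD, B->C, C->A, D->CB

  step 3 ⇒ step 4: BDBDBDA ⇒ C·CB·C·CB·C·CB·BD
    A ↦ BD
    B ↦ C
    D ↦ CB
  step 2 ⇒ step 3: AAAC ⇒ BD·BD·BD·A
    C ↦ A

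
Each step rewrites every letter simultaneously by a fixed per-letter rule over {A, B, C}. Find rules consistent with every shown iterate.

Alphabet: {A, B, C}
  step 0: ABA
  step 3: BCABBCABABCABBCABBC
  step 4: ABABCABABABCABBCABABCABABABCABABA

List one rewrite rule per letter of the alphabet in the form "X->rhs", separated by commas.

  step 3 ⇒ step 4: BCABBCABABCABBCABBC ⇒ AB·A·BC·AB·AB·A·BC·AB·BC·AB·A·BC·AB·AB·A·BC·AB·AB·A
    A ↦ BC
    B ↦ AB
    C ↦ A

A->BC, B->AB, C->A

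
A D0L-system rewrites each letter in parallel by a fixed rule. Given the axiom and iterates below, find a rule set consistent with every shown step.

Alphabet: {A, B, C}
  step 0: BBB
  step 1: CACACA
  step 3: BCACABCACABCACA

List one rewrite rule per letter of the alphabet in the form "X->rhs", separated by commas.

A->B, B->CA, C->AB

  step 0 ⇒ step 1: BBB ⇒ CA·CA·CA
    B ↦ CA
    A ↦ B  (constrained at step 1)
    C ↦ AB  (constrained at step 1)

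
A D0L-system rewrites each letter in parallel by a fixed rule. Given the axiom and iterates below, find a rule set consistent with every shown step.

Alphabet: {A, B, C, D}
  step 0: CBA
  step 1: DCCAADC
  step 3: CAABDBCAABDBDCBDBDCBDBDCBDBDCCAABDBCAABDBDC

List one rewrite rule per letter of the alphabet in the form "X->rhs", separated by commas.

  step 0 ⇒ step 1: CBA ⇒ DC·CAA·DC
    A ↦ DC
    B ↦ CAA
    C ↦ DC
    D ↦ BDB  (constrained at step 1)

A->DC, B->CAA, C->DC, D->BDB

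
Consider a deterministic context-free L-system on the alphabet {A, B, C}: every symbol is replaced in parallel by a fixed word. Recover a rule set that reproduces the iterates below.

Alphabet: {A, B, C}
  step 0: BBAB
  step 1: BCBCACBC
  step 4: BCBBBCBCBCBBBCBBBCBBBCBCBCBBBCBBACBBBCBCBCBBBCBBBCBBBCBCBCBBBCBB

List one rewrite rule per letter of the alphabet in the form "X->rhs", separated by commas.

A->AC, B->BC, C->BB

  step 0 ⇒ step 1: BBAB ⇒ BC·BC·AC·BC
    A ↦ AC
    B ↦ BC
    C ↦ BB  (constrained at step 1)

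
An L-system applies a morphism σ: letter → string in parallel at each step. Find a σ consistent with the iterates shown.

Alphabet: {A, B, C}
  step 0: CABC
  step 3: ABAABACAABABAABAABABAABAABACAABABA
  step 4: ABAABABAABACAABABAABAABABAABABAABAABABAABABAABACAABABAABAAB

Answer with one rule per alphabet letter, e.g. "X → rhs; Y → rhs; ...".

A->AB, B->A, C->ACA

  step 3 ⇒ step 4: ABAABACAABABAABAABABAABAABACAABABA ⇒ AB·A·AB·AB·A·AB·ACA·AB·AB·A·AB·A·AB·AB·A·AB·AB·A·AB·A·AB·AB·A·AB·AB·A·AB·ACA·AB·AB·A·AB·A·AB
    A ↦ AB
    B ↦ A
    C ↦ ACA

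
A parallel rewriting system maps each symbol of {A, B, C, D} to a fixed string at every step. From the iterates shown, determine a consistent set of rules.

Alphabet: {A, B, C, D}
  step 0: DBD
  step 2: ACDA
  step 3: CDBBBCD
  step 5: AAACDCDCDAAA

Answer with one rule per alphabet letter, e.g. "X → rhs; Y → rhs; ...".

A->CD, B->A, C->BB, D->B

  step 2 ⇒ step 3: ACDA ⇒ CD·BB·B·CD
    A ↦ CD
    C ↦ BB
    D ↦ B
    B ↦ A  (constrained at step 0)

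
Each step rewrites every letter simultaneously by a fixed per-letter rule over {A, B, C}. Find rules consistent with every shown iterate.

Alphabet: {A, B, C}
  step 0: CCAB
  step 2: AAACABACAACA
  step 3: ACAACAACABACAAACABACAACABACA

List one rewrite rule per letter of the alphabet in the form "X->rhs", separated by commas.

A->ACA, B->A, C->B

  step 2 ⇒ step 3: AAACABACAACA ⇒ ACA·ACA·ACA·B·ACA·A·ACA·B·ACA·ACA·B·ACA
    A ↦ ACA
    B ↦ A
    C ↦ B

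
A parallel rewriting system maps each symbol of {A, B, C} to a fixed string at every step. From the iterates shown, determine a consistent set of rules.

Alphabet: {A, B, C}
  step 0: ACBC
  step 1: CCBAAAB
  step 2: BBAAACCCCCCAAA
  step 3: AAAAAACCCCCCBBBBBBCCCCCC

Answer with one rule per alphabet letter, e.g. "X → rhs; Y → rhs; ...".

  step 2 ⇒ step 3: BBAAACCCCCCAAA ⇒ AAA·AAA·CC·CC·CC·B·B·B·B·B·B·CC·CC·CC
    A ↦ CC
    B ↦ AAA
    C ↦ B

A->CC, B->AAA, C->B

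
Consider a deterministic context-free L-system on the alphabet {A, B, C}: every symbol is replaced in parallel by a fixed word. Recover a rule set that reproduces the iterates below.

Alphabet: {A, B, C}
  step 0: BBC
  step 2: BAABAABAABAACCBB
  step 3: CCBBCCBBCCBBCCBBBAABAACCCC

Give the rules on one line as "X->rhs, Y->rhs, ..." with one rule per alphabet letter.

A->B, B->CC, C->BAA

  step 2 ⇒ step 3: BAABAABAABAACCBB ⇒ CC·B·B·CC·B·B·CC·B·B·CC·B·B·BAA·BAA·CC·CC
    A ↦ B
    B ↦ CC
    C ↦ BAA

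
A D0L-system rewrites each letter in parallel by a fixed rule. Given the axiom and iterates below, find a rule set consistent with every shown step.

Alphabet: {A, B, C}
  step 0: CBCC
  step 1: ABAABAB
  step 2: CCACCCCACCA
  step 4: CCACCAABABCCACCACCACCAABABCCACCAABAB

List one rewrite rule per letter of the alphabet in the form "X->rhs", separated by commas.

  step 1 ⇒ step 2: ABAABAB ⇒ CC·A·CC·CC·A·CC·A
    A ↦ CC
    B ↦ A
  step 0 ⇒ step 1: CBCC ⇒ AB·A·AB·AB
    C ↦ AB

A->CC, B->A, C->AB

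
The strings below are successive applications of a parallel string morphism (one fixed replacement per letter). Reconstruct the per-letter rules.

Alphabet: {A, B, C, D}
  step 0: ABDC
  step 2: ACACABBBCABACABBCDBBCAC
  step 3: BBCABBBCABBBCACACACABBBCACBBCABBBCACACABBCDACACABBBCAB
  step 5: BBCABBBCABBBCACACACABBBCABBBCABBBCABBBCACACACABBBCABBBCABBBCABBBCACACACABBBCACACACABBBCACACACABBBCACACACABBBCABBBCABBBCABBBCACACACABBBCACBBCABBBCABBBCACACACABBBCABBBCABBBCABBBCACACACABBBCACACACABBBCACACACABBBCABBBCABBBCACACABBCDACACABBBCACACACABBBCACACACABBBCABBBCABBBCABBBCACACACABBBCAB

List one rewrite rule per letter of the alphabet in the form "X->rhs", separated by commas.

A->BBC, B->AC, C->AB, D->BCD

  step 2 ⇒ step 3: ACACABBBCABACABBCDBBCAC ⇒ BBC·AB·BBC·AB·BBC·AC·AC·AC·AB·BBC·AC·BBC·AB·BBC·AC·AC·AB·BCD·AC·AC·AB·BBC·AB
    A ↦ BBC
    B ↦ AC
    C ↦ AB
    D ↦ BCD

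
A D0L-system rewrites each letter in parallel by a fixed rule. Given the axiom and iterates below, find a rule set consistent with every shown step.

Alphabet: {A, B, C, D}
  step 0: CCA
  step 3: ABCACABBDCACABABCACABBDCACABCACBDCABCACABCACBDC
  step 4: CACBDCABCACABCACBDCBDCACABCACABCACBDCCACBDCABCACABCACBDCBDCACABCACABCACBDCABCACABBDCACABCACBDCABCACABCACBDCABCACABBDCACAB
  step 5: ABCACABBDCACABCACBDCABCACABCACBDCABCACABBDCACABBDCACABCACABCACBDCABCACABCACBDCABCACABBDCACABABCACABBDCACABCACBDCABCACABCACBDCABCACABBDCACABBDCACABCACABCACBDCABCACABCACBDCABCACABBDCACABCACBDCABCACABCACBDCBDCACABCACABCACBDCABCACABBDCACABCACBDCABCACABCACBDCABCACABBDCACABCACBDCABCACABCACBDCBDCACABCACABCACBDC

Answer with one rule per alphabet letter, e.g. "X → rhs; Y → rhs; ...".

A->CAC, B->BDC, C->AB, D->AC

  step 4 ⇒ step 5: CACBDCABCACABCACBDCBDCACABCACABCACBDCCACBDCABCACABCACBDCBDCACABCACABCACBDCABCACABBDCACABCACBDCABCACABCACBDCABCACABBDCACAB ⇒ AB·CAC·AB·BDC·AC·AB·CAC·BDC·AB·CAC·AB·CAC·BDC·AB·CAC·AB·BDC·AC·AB·BDC·AC·AB·CAC·AB·CAC·BDC·AB·CAC·AB·CAC·BDC·AB·CAC·AB·BDC·AC·AB·AB·CAC·AB·BDC·AC·AB·CAC·BDC·AB·CAC·AB·CAC·BDC·AB·CAC·AB·BDC·AC·AB·BDC·AC·AB·CAC·AB·CAC·BDC·AB·CAC·AB·CAC·BDC·AB·CAC·AB·BDC·AC·AB·CAC·BDC·AB·CAC·AB·CAC·BDC·BDC·AC·AB·CAC·AB·CAC·BDC·AB·CAC·AB·BDC·AC·AB·CAC·BDC·AB·CAC·AB·CAC·BDC·AB·CAC·AB·BDC·AC·AB·CAC·BDC·AB·CAC·AB·CAC·BDC·BDC·AC·AB·CAC·AB·CAC·BDC
    A ↦ CAC
    B ↦ BDC
    C ↦ AB
    D ↦ AC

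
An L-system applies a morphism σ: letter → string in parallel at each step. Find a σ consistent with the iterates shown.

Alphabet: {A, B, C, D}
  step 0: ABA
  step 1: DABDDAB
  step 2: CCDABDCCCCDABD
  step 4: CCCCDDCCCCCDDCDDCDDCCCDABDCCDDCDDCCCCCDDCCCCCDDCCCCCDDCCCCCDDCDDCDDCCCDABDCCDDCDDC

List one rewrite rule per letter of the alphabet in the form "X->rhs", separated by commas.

A->DAB, B->D, C->DDC, D->CC

  step 1 ⇒ step 2: DABDDAB ⇒ CC·DAB·D·CC·CC·DAB·D
    A ↦ DAB
    B ↦ D
    D ↦ CC
    C ↦ DDC  (constrained at step 2)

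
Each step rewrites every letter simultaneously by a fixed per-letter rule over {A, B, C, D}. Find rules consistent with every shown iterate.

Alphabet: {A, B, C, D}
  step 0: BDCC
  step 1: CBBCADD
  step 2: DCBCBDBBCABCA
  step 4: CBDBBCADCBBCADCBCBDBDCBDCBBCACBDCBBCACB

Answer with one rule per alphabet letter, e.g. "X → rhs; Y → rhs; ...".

  step 1 ⇒ step 2: CBBCADD ⇒ D·CB·CB·D·B·BCA·BCA
    A ↦ B
    B ↦ CB
    C ↦ D
    D ↦ BCA

A->B, B->CB, C->D, D->BCA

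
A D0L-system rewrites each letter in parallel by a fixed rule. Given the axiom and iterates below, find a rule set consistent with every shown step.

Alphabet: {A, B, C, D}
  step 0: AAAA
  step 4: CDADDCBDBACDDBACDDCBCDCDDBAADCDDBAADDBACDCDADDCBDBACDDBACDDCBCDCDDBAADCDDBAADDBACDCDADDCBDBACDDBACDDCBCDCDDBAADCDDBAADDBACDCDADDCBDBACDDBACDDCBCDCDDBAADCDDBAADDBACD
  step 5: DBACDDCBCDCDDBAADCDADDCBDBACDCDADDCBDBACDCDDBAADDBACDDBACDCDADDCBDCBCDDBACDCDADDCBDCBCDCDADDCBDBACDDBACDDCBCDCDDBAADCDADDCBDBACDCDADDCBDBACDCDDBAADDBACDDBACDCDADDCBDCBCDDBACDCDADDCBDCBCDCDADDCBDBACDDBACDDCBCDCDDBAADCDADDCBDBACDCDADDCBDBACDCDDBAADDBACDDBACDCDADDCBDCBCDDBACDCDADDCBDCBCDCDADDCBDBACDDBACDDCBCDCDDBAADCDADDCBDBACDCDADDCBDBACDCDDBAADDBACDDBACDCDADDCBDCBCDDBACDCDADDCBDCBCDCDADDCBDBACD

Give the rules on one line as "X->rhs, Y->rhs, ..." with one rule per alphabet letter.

  step 4 ⇒ step 5: CDADDCBDBACDDBACDDCBCDCDDBAADCDDBAADDBACDCDADDCBDBACDDBACDDCBCDCDDBAADCDDBAADDBACDCDADDCBDBACDDBACDDCBCDCDDBAADCDDBAADDBACDCDADDCBDBACDDBACDDCBCDCDDBAADCDDBAADDBACD ⇒ DBA·CD·DCB·CD·CD·DBA·AD·CD·AD·DCB·DBA·CD·CD·AD·DCB·DBA·CD·CD·DBA·AD·DBA·CD·DBA·CD·CD·AD·DCB·DCB·CD·DBA·CD·CD·AD·DCB·DCB·CD·CD·AD·DCB·DBA·CD·DBA·CD·DCB·CD·CD·DBA·AD·CD·AD·DCB·DBA·CD·CD·AD·DCB·DBA·CD·CD·DBA·AD·DBA·CD·DBA·CD·CD·AD·DCB·DCB·CD·DBA·CD·CD·AD·DCB·DCB·CD·CD·AD·DCB·DBA·CD·DBA·CD·DCB·CD·CD·DBA·AD·CD·AD·DCB·DBA·CD·CD·AD·DCB·DBA·CD·CD·DBA·AD·DBA·CD·DBA·CD·CD·AD·DCB·DCB·CD·DBA·CD·CD·AD·DCB·DCB·CD·CD·AD·DCB·DBA·CD·DBA·CD·DCB·CD·CD·DBA·AD·CD·AD·DCB·DBA·CD·CD·AD·DCB·DBA·CD·CD·DBA·AD·DBA·CD·DBA·CD·CD·AD·DCB·DCB·CD·DBA·CD·CD·AD·DCB·DCB·CD·CD·AD·DCB·DBA·CD
    A ↦ DCB
    B ↦ AD
    C ↦ DBA
    D ↦ CD

A->DCB, B->AD, C->DBA, D->CD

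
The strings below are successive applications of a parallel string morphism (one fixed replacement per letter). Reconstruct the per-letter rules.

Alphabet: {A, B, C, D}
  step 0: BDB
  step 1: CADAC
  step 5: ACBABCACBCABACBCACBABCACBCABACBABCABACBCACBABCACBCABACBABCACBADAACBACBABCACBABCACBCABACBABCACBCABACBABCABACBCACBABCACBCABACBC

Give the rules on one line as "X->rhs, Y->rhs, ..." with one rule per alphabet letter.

  step 0 ⇒ step 1: BDB ⇒ C·ADA·C
    B ↦ C
    D ↦ ADA
    A ↦ ACB  (constrained at step 1)
    C ↦ AB  (constrained at step 1)

A->ACB, B->C, C->AB, D->ADA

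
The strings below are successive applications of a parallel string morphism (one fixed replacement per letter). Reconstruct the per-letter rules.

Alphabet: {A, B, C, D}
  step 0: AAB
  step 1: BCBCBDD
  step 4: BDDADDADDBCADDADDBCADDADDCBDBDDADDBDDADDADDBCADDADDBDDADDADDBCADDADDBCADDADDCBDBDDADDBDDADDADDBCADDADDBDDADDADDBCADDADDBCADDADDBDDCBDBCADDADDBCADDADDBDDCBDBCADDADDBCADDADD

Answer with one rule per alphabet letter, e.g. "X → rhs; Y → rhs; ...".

A->BC, B->BDD, C->CBD, D->ADD

  step 0 ⇒ step 1: AAB ⇒ BC·BC·BDD
    A ↦ BC
    B ↦ BDD
    C ↦ CBD  (constrained at step 1)
    D ↦ ADD  (constrained at step 1)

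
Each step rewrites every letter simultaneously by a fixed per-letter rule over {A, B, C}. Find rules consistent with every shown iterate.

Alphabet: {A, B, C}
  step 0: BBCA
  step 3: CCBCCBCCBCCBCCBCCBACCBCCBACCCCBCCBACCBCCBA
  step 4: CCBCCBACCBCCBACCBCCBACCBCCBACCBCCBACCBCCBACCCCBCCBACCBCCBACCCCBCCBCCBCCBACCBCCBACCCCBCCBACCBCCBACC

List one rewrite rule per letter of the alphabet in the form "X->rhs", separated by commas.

  step 3 ⇒ step 4: CCBCCBCCBCCBCCBCCBACCBCCBACCCCBCCBACCBCCBA ⇒ CCB·CCB·A·CCB·CCB·A·CCB·CCB·A·CCB·CCB·A·CCB·CCB·A·CCB·CCB·A·CC·CCB·CCB·A·CCB·CCB·A·CC·CCB·CCB·CCB·CCB·A·CCB·CCB·A·CC·CCB·CCB·A·CCB·CCB·A·CC
    A ↦ CC
    B ↦ A
    C ↦ CCB

A->CC, B->A, C->CCB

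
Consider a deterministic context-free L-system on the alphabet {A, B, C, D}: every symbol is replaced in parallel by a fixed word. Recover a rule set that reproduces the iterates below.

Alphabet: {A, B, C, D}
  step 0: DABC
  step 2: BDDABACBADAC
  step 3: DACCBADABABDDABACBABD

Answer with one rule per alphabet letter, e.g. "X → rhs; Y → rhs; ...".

A->BA, B->DA, C->BD, D->C

  step 2 ⇒ step 3: BDDABACBADAC ⇒ DA·C·C·BA·DA·BA·BD·DA·BA·C·BA·BD
    A ↦ BA
    B ↦ DA
    C ↦ BD
    D ↦ C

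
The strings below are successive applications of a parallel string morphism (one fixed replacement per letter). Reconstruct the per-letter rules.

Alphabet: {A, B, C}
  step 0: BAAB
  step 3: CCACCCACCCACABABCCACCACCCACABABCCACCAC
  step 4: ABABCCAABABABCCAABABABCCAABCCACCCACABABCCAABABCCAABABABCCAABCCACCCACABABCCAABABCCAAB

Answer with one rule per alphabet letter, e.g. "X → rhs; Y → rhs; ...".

A->CCA, B->C, C->AB

  step 3 ⇒ step 4: CCACCCACCCACABABCCACCACCCACABABCCACCAC ⇒ AB·AB·CCA·AB·AB·AB·CCA·AB·AB·AB·CCA·AB·CCA·C·CCA·C·AB·AB·CCA·AB·AB·CCA·AB·AB·AB·CCA·AB·CCA·C·CCA·C·AB·AB·CCA·AB·AB·CCA·AB
    A ↦ CCA
    B ↦ C
    C ↦ AB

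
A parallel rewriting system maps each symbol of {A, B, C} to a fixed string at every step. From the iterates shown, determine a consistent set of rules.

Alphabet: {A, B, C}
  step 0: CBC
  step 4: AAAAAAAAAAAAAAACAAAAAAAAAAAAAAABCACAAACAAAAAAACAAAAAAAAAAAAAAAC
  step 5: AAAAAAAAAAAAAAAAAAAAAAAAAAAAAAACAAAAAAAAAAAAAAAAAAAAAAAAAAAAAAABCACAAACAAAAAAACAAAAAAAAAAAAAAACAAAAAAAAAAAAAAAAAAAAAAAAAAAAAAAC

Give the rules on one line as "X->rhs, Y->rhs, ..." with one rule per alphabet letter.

A->AA, B->ABC, C->AC

  step 4 ⇒ step 5: AAAAAAAAAAAAAAACAAAAAAAAAAAAAAABCACAAACAAAAAAACAAAAAAAAAAAAAAAC ⇒ AA·AA·AA·AA·AA·AA·AA·AA·AA·AA·AA·AA·AA·AA·AA·AC·AA·AA·AA·AA·AA·AA·AA·AA·AA·AA·AA·AA·AA·AA·AA·ABC·AC·AA·AC·AA·AA·AA·AC·AA·AA·AA·AA·AA·AA·AA·AC·AA·AA·AA·AA·AA·AA·AA·AA·AA·AA·AA·AA·AA·AA·AA·AC
    A ↦ AA
    B ↦ ABC
    C ↦ AC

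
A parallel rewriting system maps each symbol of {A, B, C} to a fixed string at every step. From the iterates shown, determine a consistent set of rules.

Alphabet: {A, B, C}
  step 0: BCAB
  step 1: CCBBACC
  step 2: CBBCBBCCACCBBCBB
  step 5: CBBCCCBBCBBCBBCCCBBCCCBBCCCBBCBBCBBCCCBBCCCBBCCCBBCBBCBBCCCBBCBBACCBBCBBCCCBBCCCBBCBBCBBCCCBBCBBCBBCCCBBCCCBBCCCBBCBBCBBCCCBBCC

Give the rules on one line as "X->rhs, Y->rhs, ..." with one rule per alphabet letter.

A->AC, B->C, C->CBB

  step 1 ⇒ step 2: CCBBACC ⇒ CBB·CBB·C·C·AC·CBB·CBB
    A ↦ AC
    B ↦ C
    C ↦ CBB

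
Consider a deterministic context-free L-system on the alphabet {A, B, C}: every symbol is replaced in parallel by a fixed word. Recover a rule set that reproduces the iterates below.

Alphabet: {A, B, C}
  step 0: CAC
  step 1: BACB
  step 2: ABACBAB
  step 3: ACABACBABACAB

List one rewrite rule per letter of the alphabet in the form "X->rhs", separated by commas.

  step 2 ⇒ step 3: ABACBAB ⇒ AC·AB·AC·B·AB·AC·AB
    A ↦ AC
    B ↦ AB
    C ↦ B

A->AC, B->AB, C->B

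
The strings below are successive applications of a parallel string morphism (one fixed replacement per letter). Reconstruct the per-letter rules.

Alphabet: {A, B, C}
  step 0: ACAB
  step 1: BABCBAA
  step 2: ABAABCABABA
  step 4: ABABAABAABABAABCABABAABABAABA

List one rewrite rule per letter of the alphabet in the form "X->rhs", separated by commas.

A->BA, B->A, C->BC

  step 1 ⇒ step 2: BABCBAA ⇒ A·BA·A·BC·A·BA·BA
    A ↦ BA
    B ↦ A
    C ↦ BC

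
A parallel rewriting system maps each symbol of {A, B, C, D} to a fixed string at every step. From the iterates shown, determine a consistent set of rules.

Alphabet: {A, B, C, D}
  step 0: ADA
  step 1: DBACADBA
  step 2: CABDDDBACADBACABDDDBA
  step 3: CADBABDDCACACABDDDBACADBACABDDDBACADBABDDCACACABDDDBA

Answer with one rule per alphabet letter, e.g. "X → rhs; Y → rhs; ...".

  step 2 ⇒ step 3: CABDDDBACADBACABDDDBA ⇒ CA·DBA·BDD·CA·CA·CA·BDD·DBA·CA·DBA·CA·BDD·DBA·CA·DBA·BDD·CA·CA·CA·BDD·DBA
    A ↦ DBA
    B ↦ BDD
    C ↦ CA
    D ↦ CA

A->DBA, B->BDD, C->CA, D->CA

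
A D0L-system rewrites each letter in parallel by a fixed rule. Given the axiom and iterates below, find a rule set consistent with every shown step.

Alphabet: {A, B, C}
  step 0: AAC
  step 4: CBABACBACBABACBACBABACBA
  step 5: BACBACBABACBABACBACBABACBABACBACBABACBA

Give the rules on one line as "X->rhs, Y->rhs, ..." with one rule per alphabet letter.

  step 4 ⇒ step 5: CBABACBACBABACBACBABACBA ⇒ BA·C·BA·C·BA·BA·C·BA·BA·C·BA·C·BA·BA·C·BA·BA·C·BA·C·BA·BA·C·BA
    A ↦ BA
    B ↦ C
    C ↦ BA

A->BA, B->C, C->BA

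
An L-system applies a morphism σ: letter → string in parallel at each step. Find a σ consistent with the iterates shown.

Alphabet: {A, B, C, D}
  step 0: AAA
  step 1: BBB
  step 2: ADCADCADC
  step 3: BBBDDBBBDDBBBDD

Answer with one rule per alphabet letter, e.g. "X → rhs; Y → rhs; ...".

  step 2 ⇒ step 3: ADCADCADC ⇒ B·B·BDD·B·B·BDD·B·B·BDD
    A ↦ B
    C ↦ BDD
    D ↦ B
  step 1 ⇒ step 2: BBB ⇒ ADC·ADC·ADC
    B ↦ ADC

A->B, B->ADC, C->BDD, D->B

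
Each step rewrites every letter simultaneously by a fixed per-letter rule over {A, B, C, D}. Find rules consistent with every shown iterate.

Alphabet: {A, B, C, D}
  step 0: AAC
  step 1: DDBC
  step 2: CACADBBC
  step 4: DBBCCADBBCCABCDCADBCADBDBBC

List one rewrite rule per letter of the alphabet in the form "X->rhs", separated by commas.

A->D, B->DB, C->BC, D->CA

  step 1 ⇒ step 2: DDBC ⇒ CA·CA·DB·BC
    B ↦ DB
    C ↦ BC
    D ↦ CA
  step 0 ⇒ step 1: AAC ⇒ D·D·BC
    A ↦ D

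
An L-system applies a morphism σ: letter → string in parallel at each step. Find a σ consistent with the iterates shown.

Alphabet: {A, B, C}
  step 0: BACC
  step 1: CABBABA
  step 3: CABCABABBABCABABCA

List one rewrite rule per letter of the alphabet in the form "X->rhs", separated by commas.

A->B, B->CA, C->BA

  step 0 ⇒ step 1: BACC ⇒ CA·B·BA·BA
    A ↦ B
    B ↦ CA
    C ↦ BA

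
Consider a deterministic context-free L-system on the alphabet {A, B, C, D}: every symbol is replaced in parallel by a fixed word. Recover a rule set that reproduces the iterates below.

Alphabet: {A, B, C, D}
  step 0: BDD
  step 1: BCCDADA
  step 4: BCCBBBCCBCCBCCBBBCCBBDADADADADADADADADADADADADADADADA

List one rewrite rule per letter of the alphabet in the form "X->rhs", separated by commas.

A->DA, B->BCC, C->B, D->DA

  step 0 ⇒ step 1: BDD ⇒ BCC·DA·DA
    B ↦ BCC
    D ↦ DA
    A ↦ DA  (constrained at step 1)
    C ↦ B  (constrained at step 1)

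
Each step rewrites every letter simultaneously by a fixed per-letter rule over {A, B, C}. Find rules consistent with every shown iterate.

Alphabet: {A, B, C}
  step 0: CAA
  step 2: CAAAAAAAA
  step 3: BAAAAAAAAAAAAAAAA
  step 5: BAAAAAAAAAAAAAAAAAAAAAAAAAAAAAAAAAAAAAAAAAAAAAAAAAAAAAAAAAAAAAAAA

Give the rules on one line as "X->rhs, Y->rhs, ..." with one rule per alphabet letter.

  step 2 ⇒ step 3: CAAAAAAAA ⇒ B·AA·AA·AA·AA·AA·AA·AA·AA
    A ↦ AA
    C ↦ B
    B ↦ C  (constrained at step 3)

A->AA, B->C, C->B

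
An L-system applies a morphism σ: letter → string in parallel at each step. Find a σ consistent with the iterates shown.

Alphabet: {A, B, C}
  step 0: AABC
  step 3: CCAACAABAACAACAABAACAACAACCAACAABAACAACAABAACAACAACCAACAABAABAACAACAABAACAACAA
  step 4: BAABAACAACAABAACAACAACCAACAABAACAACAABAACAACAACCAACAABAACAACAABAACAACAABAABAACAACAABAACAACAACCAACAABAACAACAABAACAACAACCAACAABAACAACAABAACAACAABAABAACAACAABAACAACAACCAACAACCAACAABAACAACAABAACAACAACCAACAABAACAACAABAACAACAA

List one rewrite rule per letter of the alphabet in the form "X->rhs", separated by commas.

A->CAA, B->C, C->BAA

  step 3 ⇒ step 4: CCAACAABAACAACAABAACAACAACCAACAABAACAACAABAACAACAACCAACAABAABAACAACAABAACAACAA ⇒ BAA·BAA·CAA·CAA·BAA·CAA·CAA·C·CAA·CAA·BAA·CAA·CAA·BAA·CAA·CAA·C·CAA·CAA·BAA·CAA·CAA·BAA·CAA·CAA·BAA·BAA·CAA·CAA·BAA·CAA·CAA·C·CAA·CAA·BAA·CAA·CAA·BAA·CAA·CAA·C·CAA·CAA·BAA·CAA·CAA·BAA·CAA·CAA·BAA·BAA·CAA·CAA·BAA·CAA·CAA·C·CAA·CAA·C·CAA·CAA·BAA·CAA·CAA·BAA·CAA·CAA·C·CAA·CAA·BAA·CAA·CAA·BAA·CAA·CAA
    A ↦ CAA
    B ↦ C
    C ↦ BAA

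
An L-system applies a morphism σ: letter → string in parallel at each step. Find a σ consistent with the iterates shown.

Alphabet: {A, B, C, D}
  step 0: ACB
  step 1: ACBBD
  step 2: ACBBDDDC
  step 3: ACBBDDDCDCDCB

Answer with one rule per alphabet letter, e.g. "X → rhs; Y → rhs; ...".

A->ACB, B->D, C->B, D->DC

  step 2 ⇒ step 3: ACBBDDDC ⇒ ACB·B·D·D·DC·DC·DC·B
    A ↦ ACB
    B ↦ D
    C ↦ B
    D ↦ DC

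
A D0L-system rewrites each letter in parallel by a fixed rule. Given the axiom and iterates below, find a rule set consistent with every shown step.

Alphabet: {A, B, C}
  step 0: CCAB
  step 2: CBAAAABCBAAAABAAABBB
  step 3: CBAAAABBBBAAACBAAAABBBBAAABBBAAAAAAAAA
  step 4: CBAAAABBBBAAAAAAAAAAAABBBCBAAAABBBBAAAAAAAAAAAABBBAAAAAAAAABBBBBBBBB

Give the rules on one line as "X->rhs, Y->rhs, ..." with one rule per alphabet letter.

A->B, B->AAA, C->CBA

  step 3 ⇒ step 4: CBAAAABBBBAAACBAAAABBBBAAABBBAAAAAAAAA ⇒ CBA·AAA·B·B·B·B·AAA·AAA·AAA·AAA·B·B·B·CBA·AAA·B·B·B·B·AAA·AAA·AAA·AAA·B·B·B·AAA·AAA·AAA·B·B·B·B·B·B·B·B·B
    A ↦ B
    B ↦ AAA
    C ↦ CBA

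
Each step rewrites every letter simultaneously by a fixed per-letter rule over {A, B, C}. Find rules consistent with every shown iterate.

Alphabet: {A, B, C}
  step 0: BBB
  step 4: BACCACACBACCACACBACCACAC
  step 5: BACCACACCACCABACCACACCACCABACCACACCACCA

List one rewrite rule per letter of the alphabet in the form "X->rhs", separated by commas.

A->C, B->BA, C->CA

  step 4 ⇒ step 5: BACCACACBACCACACBACCACAC ⇒ BA·C·CA·CA·C·CA·C·CA·BA·C·CA·CA·C·CA·C·CA·BA·C·CA·CA·C·CA·C·CA
    A ↦ C
    B ↦ BA
    C ↦ CA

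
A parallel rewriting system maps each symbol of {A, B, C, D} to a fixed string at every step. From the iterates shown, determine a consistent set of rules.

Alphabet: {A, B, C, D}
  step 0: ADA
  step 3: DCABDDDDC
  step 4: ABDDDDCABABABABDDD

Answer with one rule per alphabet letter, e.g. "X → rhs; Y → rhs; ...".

A->D, B->C, C->DDD, D->AB

  step 3 ⇒ step 4: DCABDDDDC ⇒ AB·DDD·D·C·AB·AB·AB·AB·DDD
    A ↦ D
    B ↦ C
    C ↦ DDD
    D ↦ AB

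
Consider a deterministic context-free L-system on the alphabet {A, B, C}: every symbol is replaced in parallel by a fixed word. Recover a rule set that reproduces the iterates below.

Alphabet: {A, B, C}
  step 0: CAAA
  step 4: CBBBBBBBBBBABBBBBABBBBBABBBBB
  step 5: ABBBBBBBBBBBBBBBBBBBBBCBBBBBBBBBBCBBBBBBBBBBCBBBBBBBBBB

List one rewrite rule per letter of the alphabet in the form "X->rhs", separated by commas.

  step 4 ⇒ step 5: CBBBBBBBBBBABBBBBABBBBBABBBBB ⇒ AB·BB·BB·BB·BB·BB·BB·BB·BB·BB·BB·C·BB·BB·BB·BB·BB·C·BB·BB·BB·BB·BB·C·BB·BB·BB·BB·BB
    A ↦ C
    B ↦ BB
    C ↦ AB

A->C, B->BB, C->AB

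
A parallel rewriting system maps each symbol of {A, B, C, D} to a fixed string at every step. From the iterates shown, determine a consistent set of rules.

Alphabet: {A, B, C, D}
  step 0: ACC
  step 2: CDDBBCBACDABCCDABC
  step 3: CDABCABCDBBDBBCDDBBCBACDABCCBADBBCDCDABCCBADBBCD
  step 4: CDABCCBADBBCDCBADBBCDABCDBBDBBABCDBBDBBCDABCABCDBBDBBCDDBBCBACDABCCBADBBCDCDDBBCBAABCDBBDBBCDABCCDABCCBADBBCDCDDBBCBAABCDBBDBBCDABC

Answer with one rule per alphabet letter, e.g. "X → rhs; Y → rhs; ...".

  step 3 ⇒ step 4: CDABCABCDBBDBBCDDBBCBACDABCCBADBBCDCDABCCBADBBCD ⇒ CD·ABC·CBA·DBB·CD·CBA·DBB·CD·ABC·DBB·DBB·ABC·DBB·DBB·CD·ABC·ABC·DBB·DBB·CD·DBB·CBA·CD·ABC·CBA·DBB·CD·CD·DBB·CBA·ABC·DBB·DBB·CD·ABC·CD·ABC·CBA·DBB·CD·CD·DBB·CBA·ABC·DBB·DBB·CD·ABC
    A ↦ CBA
    B ↦ DBB
    C ↦ CD
    D ↦ ABC

A->CBA, B->DBB, C->CD, D->ABC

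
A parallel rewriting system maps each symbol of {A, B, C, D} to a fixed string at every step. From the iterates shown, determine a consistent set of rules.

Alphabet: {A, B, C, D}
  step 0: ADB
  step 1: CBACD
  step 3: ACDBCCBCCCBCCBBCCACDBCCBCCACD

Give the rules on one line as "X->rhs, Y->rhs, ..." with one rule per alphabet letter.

  step 0 ⇒ step 1: ADB ⇒ C·B·ACD
    A ↦ C
    B ↦ ACD
    D ↦ B
    C ↦ BCC  (constrained at step 1)

A->C, B->ACD, C->BCC, D->B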